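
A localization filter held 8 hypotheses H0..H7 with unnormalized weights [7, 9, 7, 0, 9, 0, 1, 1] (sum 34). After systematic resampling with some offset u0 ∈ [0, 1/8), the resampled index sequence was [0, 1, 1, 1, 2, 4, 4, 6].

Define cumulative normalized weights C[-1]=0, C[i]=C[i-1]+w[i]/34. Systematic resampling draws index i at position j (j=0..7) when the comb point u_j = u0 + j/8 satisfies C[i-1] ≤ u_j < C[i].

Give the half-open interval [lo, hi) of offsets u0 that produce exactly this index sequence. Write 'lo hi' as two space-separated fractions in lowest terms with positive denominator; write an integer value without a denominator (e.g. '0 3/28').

11/136 13/136

C = [7/34, 8/17, 23/34, 23/34, 16/17, 16/17, 33/34, 1]
j=0 picked index 0: u0 ∈ [0, 7/34)
j=1 picked index 1: u0 ∈ [11/136, 47/136)
j=2 picked index 1: u0 ∈ [-3/68, 15/68)
j=3 picked index 1: u0 ∈ [-23/136, 13/136)
j=4 picked index 2: u0 ∈ [-1/34, 3/17)
j=5 picked index 4: u0 ∈ [7/136, 43/136)
j=6 picked index 4: u0 ∈ [-5/68, 13/68)
j=7 picked index 6: u0 ∈ [9/136, 13/136)
intersection: [11/136, 13/136)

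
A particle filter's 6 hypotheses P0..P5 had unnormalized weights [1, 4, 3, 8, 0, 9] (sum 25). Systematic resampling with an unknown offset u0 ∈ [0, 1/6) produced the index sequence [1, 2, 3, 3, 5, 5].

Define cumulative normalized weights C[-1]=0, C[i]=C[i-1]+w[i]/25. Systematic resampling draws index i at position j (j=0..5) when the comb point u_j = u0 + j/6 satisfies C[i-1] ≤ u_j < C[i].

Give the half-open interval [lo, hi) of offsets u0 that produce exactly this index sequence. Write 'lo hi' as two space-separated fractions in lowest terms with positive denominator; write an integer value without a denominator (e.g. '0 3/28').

1/25 7/50

C = [1/25, 1/5, 8/25, 16/25, 16/25, 1]
j=0 picked index 1: u0 ∈ [1/25, 1/5)
j=1 picked index 2: u0 ∈ [1/30, 23/150)
j=2 picked index 3: u0 ∈ [-1/75, 23/75)
j=3 picked index 3: u0 ∈ [-9/50, 7/50)
j=4 picked index 5: u0 ∈ [-2/75, 1/3)
j=5 picked index 5: u0 ∈ [-29/150, 1/6)
intersection: [1/25, 7/50)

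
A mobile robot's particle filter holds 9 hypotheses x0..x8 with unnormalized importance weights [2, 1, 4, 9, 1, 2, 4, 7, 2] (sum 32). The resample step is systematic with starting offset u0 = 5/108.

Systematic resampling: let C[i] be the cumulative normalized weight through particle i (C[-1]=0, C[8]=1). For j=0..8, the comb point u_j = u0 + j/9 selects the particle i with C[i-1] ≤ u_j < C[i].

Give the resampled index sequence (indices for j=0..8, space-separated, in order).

0 2 3 3 3 6 6 7 7

C = [1/16, 3/32, 7/32, 1/2, 17/32, 19/32, 23/32, 15/16, 1]
j=0: u_0=5/108 ∈ [0, 1/16) → index 0
j=1: u_1=17/108 ∈ [3/32, 7/32) → index 2
j=2: u_2=29/108 ∈ [7/32, 1/2) → index 3
j=3: u_3=41/108 ∈ [7/32, 1/2) → index 3
j=4: u_4=53/108 ∈ [7/32, 1/2) → index 3
j=5: u_5=65/108 ∈ [19/32, 23/32) → index 6
j=6: u_6=77/108 ∈ [19/32, 23/32) → index 6
j=7: u_7=89/108 ∈ [23/32, 15/16) → index 7
j=8: u_8=101/108 ∈ [23/32, 15/16) → index 7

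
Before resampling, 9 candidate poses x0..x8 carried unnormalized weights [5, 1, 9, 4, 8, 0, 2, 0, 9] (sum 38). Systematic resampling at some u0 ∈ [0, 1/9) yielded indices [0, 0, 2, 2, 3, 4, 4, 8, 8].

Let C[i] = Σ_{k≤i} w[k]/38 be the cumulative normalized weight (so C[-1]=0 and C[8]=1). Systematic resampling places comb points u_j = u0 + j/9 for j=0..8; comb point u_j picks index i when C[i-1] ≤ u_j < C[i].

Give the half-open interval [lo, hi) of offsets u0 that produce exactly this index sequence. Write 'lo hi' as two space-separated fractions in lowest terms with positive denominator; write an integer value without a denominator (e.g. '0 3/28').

C = [5/38, 3/19, 15/38, 1/2, 27/38, 27/38, 29/38, 29/38, 1]
j=0 picked index 0: u0 ∈ [0, 5/38)
j=1 picked index 0: u0 ∈ [-1/9, 7/342)
j=2 picked index 2: u0 ∈ [-11/171, 59/342)
j=3 picked index 2: u0 ∈ [-10/57, 7/114)
j=4 picked index 3: u0 ∈ [-17/342, 1/18)
j=5 picked index 4: u0 ∈ [-1/18, 53/342)
j=6 picked index 4: u0 ∈ [-1/6, 5/114)
j=7 picked index 8: u0 ∈ [-5/342, 2/9)
j=8 picked index 8: u0 ∈ [-43/342, 1/9)
intersection: [0, 7/342)

0 7/342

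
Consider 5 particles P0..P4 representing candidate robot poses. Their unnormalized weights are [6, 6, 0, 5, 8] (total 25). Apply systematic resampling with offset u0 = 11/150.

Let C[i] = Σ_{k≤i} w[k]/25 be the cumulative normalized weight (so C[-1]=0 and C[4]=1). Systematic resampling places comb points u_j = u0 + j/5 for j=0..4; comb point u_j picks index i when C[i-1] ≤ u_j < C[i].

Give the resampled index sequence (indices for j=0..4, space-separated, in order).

0 1 1 3 4

C = [6/25, 12/25, 12/25, 17/25, 1]
j=0: u_0=11/150 ∈ [0, 6/25) → index 0
j=1: u_1=41/150 ∈ [6/25, 12/25) → index 1
j=2: u_2=71/150 ∈ [6/25, 12/25) → index 1
j=3: u_3=101/150 ∈ [12/25, 17/25) → index 3
j=4: u_4=131/150 ∈ [17/25, 1) → index 4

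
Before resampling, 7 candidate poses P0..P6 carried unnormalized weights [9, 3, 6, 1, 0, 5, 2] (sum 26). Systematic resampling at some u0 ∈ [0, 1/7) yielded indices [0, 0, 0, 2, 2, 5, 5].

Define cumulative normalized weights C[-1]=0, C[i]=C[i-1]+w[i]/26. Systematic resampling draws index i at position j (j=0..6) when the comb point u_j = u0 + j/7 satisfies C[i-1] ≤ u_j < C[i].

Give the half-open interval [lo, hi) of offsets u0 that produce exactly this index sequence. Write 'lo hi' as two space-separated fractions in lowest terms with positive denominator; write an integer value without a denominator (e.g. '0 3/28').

3/91 11/182

C = [9/26, 6/13, 9/13, 19/26, 19/26, 12/13, 1]
j=0 picked index 0: u0 ∈ [0, 9/26)
j=1 picked index 0: u0 ∈ [-1/7, 37/182)
j=2 picked index 0: u0 ∈ [-2/7, 11/182)
j=3 picked index 2: u0 ∈ [3/91, 24/91)
j=4 picked index 2: u0 ∈ [-10/91, 11/91)
j=5 picked index 5: u0 ∈ [3/182, 19/91)
j=6 picked index 5: u0 ∈ [-23/182, 6/91)
intersection: [3/91, 11/182)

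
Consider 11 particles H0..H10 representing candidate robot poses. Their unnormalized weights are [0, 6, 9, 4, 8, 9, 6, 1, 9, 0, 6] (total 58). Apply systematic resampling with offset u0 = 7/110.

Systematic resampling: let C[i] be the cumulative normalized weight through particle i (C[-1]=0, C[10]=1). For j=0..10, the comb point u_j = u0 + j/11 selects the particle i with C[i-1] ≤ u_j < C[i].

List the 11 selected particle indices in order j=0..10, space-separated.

C = [0, 3/29, 15/58, 19/58, 27/58, 18/29, 21/29, 43/58, 26/29, 26/29, 1]
j=0: u_0=7/110 ∈ [0, 3/29) → index 1
j=1: u_1=17/110 ∈ [3/29, 15/58) → index 2
j=2: u_2=27/110 ∈ [3/29, 15/58) → index 2
j=3: u_3=37/110 ∈ [19/58, 27/58) → index 4
j=4: u_4=47/110 ∈ [19/58, 27/58) → index 4
j=5: u_5=57/110 ∈ [27/58, 18/29) → index 5
j=6: u_6=67/110 ∈ [27/58, 18/29) → index 5
j=7: u_7=7/10 ∈ [18/29, 21/29) → index 6
j=8: u_8=87/110 ∈ [43/58, 26/29) → index 8
j=9: u_9=97/110 ∈ [43/58, 26/29) → index 8
j=10: u_10=107/110 ∈ [26/29, 1) → index 10

1 2 2 4 4 5 5 6 8 8 10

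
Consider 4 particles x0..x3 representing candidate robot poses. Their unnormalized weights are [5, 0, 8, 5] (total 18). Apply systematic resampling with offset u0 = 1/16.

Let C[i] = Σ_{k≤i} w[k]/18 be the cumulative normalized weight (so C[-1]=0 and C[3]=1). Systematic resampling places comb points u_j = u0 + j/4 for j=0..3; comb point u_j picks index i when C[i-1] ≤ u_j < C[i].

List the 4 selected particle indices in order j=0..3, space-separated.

0 2 2 3

C = [5/18, 5/18, 13/18, 1]
j=0: u_0=1/16 ∈ [0, 5/18) → index 0
j=1: u_1=5/16 ∈ [5/18, 13/18) → index 2
j=2: u_2=9/16 ∈ [5/18, 13/18) → index 2
j=3: u_3=13/16 ∈ [13/18, 1) → index 3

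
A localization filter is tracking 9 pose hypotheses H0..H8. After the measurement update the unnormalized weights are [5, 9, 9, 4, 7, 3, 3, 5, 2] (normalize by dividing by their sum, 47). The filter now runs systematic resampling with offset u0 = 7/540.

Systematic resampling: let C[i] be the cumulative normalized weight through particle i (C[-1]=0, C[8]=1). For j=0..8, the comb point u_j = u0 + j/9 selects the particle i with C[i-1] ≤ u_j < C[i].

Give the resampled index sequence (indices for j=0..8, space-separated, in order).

C = [5/47, 14/47, 23/47, 27/47, 34/47, 37/47, 40/47, 45/47, 1]
j=0: u_0=7/540 ∈ [0, 5/47) → index 0
j=1: u_1=67/540 ∈ [5/47, 14/47) → index 1
j=2: u_2=127/540 ∈ [5/47, 14/47) → index 1
j=3: u_3=187/540 ∈ [14/47, 23/47) → index 2
j=4: u_4=247/540 ∈ [14/47, 23/47) → index 2
j=5: u_5=307/540 ∈ [23/47, 27/47) → index 3
j=6: u_6=367/540 ∈ [27/47, 34/47) → index 4
j=7: u_7=427/540 ∈ [37/47, 40/47) → index 6
j=8: u_8=487/540 ∈ [40/47, 45/47) → index 7

0 1 1 2 2 3 4 6 7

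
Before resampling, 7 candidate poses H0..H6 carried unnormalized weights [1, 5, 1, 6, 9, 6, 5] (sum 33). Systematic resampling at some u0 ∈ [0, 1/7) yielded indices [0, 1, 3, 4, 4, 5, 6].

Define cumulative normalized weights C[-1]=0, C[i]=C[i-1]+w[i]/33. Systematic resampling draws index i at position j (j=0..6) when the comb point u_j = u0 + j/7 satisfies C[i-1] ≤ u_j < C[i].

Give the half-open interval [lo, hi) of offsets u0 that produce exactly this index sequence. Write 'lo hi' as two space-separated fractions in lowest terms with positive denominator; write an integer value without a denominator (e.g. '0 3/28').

C = [1/33, 2/11, 7/33, 13/33, 2/3, 28/33, 1]
j=0 picked index 0: u0 ∈ [0, 1/33)
j=1 picked index 1: u0 ∈ [-26/231, 3/77)
j=2 picked index 3: u0 ∈ [-17/231, 25/231)
j=3 picked index 4: u0 ∈ [-8/231, 5/21)
j=4 picked index 4: u0 ∈ [-41/231, 2/21)
j=5 picked index 5: u0 ∈ [-1/21, 31/231)
j=6 picked index 6: u0 ∈ [-2/231, 1/7)
intersection: [0, 1/33)

0 1/33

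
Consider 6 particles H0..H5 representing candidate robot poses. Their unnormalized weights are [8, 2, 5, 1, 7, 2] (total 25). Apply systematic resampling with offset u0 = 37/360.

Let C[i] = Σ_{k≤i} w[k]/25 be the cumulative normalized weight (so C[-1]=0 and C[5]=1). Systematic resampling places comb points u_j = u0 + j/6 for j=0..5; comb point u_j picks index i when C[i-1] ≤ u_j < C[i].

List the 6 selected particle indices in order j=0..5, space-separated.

0 0 2 3 4 5

C = [8/25, 2/5, 3/5, 16/25, 23/25, 1]
j=0: u_0=37/360 ∈ [0, 8/25) → index 0
j=1: u_1=97/360 ∈ [0, 8/25) → index 0
j=2: u_2=157/360 ∈ [2/5, 3/5) → index 2
j=3: u_3=217/360 ∈ [3/5, 16/25) → index 3
j=4: u_4=277/360 ∈ [16/25, 23/25) → index 4
j=5: u_5=337/360 ∈ [23/25, 1) → index 5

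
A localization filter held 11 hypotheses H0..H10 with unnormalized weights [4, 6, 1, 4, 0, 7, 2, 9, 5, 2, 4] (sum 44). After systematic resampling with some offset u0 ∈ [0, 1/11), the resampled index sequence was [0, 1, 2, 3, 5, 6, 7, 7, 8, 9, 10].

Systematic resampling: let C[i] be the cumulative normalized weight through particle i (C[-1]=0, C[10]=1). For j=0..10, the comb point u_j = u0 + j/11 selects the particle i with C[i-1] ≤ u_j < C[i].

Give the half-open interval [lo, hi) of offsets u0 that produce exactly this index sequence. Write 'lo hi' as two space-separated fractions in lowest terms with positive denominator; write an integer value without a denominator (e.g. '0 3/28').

C = [1/11, 5/22, 1/4, 15/44, 15/44, 1/2, 6/11, 3/4, 19/22, 10/11, 1]
j=0 picked index 0: u0 ∈ [0, 1/11)
j=1 picked index 1: u0 ∈ [0, 3/22)
j=2 picked index 2: u0 ∈ [1/22, 3/44)
j=3 picked index 3: u0 ∈ [-1/44, 3/44)
j=4 picked index 5: u0 ∈ [-1/44, 3/22)
j=5 picked index 6: u0 ∈ [1/22, 1/11)
j=6 picked index 7: u0 ∈ [0, 9/44)
j=7 picked index 7: u0 ∈ [-1/11, 5/44)
j=8 picked index 8: u0 ∈ [1/44, 3/22)
j=9 picked index 9: u0 ∈ [1/22, 1/11)
j=10 picked index 10: u0 ∈ [0, 1/11)
intersection: [1/22, 3/44)

1/22 3/44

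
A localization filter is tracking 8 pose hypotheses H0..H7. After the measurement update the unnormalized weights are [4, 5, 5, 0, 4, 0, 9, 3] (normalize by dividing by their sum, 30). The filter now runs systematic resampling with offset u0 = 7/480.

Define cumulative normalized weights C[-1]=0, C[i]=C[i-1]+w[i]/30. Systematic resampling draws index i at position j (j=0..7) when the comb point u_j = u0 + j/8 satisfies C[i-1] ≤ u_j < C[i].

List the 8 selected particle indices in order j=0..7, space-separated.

0 1 1 2 4 6 6 6

C = [2/15, 3/10, 7/15, 7/15, 3/5, 3/5, 9/10, 1]
j=0: u_0=7/480 ∈ [0, 2/15) → index 0
j=1: u_1=67/480 ∈ [2/15, 3/10) → index 1
j=2: u_2=127/480 ∈ [2/15, 3/10) → index 1
j=3: u_3=187/480 ∈ [3/10, 7/15) → index 2
j=4: u_4=247/480 ∈ [7/15, 3/5) → index 4
j=5: u_5=307/480 ∈ [3/5, 9/10) → index 6
j=6: u_6=367/480 ∈ [3/5, 9/10) → index 6
j=7: u_7=427/480 ∈ [3/5, 9/10) → index 6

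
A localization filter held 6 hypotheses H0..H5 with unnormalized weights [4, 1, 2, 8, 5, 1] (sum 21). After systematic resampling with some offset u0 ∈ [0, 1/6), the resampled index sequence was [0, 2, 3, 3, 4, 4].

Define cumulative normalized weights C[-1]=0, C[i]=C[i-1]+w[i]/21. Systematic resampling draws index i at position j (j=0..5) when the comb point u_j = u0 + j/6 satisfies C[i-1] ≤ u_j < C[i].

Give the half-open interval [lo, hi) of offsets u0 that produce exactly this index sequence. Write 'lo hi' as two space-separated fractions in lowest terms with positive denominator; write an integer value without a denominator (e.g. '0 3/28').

C = [4/21, 5/21, 1/3, 5/7, 20/21, 1]
j=0 picked index 0: u0 ∈ [0, 4/21)
j=1 picked index 2: u0 ∈ [1/14, 1/6)
j=2 picked index 3: u0 ∈ [0, 8/21)
j=3 picked index 3: u0 ∈ [-1/6, 3/14)
j=4 picked index 4: u0 ∈ [1/21, 2/7)
j=5 picked index 4: u0 ∈ [-5/42, 5/42)
intersection: [1/14, 5/42)

1/14 5/42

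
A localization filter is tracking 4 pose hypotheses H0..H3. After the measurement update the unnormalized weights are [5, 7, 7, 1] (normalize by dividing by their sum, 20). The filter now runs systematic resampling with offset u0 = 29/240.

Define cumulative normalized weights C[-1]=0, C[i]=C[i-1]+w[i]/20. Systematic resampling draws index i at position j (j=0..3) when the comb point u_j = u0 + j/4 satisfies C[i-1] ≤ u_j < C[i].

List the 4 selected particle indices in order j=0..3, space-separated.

C = [1/4, 3/5, 19/20, 1]
j=0: u_0=29/240 ∈ [0, 1/4) → index 0
j=1: u_1=89/240 ∈ [1/4, 3/5) → index 1
j=2: u_2=149/240 ∈ [3/5, 19/20) → index 2
j=3: u_3=209/240 ∈ [3/5, 19/20) → index 2

0 1 2 2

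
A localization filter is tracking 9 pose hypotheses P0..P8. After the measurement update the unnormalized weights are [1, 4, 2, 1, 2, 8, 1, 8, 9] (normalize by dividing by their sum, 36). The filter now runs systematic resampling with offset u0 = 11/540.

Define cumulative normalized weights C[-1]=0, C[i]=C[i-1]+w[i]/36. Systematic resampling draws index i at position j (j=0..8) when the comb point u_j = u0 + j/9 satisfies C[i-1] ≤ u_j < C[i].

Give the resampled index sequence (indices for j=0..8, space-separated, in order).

C = [1/36, 5/36, 7/36, 2/9, 5/18, 1/2, 19/36, 3/4, 1]
j=0: u_0=11/540 ∈ [0, 1/36) → index 0
j=1: u_1=71/540 ∈ [1/36, 5/36) → index 1
j=2: u_2=131/540 ∈ [2/9, 5/18) → index 4
j=3: u_3=191/540 ∈ [5/18, 1/2) → index 5
j=4: u_4=251/540 ∈ [5/18, 1/2) → index 5
j=5: u_5=311/540 ∈ [19/36, 3/4) → index 7
j=6: u_6=371/540 ∈ [19/36, 3/4) → index 7
j=7: u_7=431/540 ∈ [3/4, 1) → index 8
j=8: u_8=491/540 ∈ [3/4, 1) → index 8

0 1 4 5 5 7 7 8 8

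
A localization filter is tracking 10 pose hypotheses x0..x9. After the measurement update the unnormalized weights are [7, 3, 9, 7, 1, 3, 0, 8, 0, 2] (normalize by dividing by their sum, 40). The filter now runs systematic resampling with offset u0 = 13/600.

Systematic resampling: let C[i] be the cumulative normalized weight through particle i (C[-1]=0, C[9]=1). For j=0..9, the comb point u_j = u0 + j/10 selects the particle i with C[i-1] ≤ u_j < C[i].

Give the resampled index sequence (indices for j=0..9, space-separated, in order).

C = [7/40, 1/4, 19/40, 13/20, 27/40, 3/4, 3/4, 19/20, 19/20, 1]
j=0: u_0=13/600 ∈ [0, 7/40) → index 0
j=1: u_1=73/600 ∈ [0, 7/40) → index 0
j=2: u_2=133/600 ∈ [7/40, 1/4) → index 1
j=3: u_3=193/600 ∈ [1/4, 19/40) → index 2
j=4: u_4=253/600 ∈ [1/4, 19/40) → index 2
j=5: u_5=313/600 ∈ [19/40, 13/20) → index 3
j=6: u_6=373/600 ∈ [19/40, 13/20) → index 3
j=7: u_7=433/600 ∈ [27/40, 3/4) → index 5
j=8: u_8=493/600 ∈ [3/4, 19/20) → index 7
j=9: u_9=553/600 ∈ [3/4, 19/20) → index 7

0 0 1 2 2 3 3 5 7 7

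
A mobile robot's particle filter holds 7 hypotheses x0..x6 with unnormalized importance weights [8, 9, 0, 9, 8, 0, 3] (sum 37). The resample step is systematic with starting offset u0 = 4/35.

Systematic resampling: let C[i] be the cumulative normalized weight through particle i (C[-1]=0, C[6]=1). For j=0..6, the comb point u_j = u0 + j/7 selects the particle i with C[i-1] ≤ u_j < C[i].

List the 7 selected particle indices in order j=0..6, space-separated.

C = [8/37, 17/37, 17/37, 26/37, 34/37, 34/37, 1]
j=0: u_0=4/35 ∈ [0, 8/37) → index 0
j=1: u_1=9/35 ∈ [8/37, 17/37) → index 1
j=2: u_2=2/5 ∈ [8/37, 17/37) → index 1
j=3: u_3=19/35 ∈ [17/37, 26/37) → index 3
j=4: u_4=24/35 ∈ [17/37, 26/37) → index 3
j=5: u_5=29/35 ∈ [26/37, 34/37) → index 4
j=6: u_6=34/35 ∈ [34/37, 1) → index 6

0 1 1 3 3 4 6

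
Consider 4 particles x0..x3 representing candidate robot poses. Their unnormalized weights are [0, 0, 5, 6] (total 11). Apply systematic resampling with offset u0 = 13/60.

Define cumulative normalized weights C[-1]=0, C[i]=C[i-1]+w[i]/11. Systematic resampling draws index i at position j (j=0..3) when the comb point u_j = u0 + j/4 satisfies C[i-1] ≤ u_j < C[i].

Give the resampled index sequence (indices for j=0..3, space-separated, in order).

2 3 3 3

C = [0, 0, 5/11, 1]
j=0: u_0=13/60 ∈ [0, 5/11) → index 2
j=1: u_1=7/15 ∈ [5/11, 1) → index 3
j=2: u_2=43/60 ∈ [5/11, 1) → index 3
j=3: u_3=29/30 ∈ [5/11, 1) → index 3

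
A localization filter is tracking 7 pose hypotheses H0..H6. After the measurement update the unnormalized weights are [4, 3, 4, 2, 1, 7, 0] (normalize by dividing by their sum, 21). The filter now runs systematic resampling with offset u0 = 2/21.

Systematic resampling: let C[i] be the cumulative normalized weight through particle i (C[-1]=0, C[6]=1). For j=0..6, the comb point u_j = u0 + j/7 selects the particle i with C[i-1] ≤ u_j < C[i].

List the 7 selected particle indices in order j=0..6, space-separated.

C = [4/21, 1/3, 11/21, 13/21, 2/3, 1, 1]
j=0: u_0=2/21 ∈ [0, 4/21) → index 0
j=1: u_1=5/21 ∈ [4/21, 1/3) → index 1
j=2: u_2=8/21 ∈ [1/3, 11/21) → index 2
j=3: u_3=11/21 ∈ [11/21, 13/21) → index 3
j=4: u_4=2/3 ∈ [2/3, 1) → index 5
j=5: u_5=17/21 ∈ [2/3, 1) → index 5
j=6: u_6=20/21 ∈ [2/3, 1) → index 5

0 1 2 3 5 5 5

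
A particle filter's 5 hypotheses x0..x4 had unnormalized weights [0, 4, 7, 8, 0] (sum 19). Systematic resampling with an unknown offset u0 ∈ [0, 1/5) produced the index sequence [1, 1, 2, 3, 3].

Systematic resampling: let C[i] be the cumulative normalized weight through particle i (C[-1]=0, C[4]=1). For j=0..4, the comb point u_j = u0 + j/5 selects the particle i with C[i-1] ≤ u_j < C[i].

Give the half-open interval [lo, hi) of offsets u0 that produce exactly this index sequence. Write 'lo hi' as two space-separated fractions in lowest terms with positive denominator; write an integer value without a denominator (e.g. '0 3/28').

C = [0, 4/19, 11/19, 1, 1]
j=0 picked index 1: u0 ∈ [0, 4/19)
j=1 picked index 1: u0 ∈ [-1/5, 1/95)
j=2 picked index 2: u0 ∈ [-18/95, 17/95)
j=3 picked index 3: u0 ∈ [-2/95, 2/5)
j=4 picked index 3: u0 ∈ [-21/95, 1/5)
intersection: [0, 1/95)

0 1/95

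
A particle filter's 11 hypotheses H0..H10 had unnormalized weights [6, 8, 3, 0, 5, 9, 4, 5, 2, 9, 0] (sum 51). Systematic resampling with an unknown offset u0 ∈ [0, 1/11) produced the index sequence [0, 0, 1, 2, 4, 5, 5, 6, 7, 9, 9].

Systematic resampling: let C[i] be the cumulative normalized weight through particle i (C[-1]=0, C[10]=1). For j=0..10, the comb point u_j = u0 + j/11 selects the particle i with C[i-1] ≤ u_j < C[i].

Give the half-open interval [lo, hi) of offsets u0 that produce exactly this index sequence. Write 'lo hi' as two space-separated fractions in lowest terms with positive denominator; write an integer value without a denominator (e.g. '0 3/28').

1/187 5/187

C = [2/17, 14/51, 1/3, 1/3, 22/51, 31/51, 35/51, 40/51, 14/17, 1, 1]
j=0 picked index 0: u0 ∈ [0, 2/17)
j=1 picked index 0: u0 ∈ [-1/11, 5/187)
j=2 picked index 1: u0 ∈ [-12/187, 52/561)
j=3 picked index 2: u0 ∈ [1/561, 2/33)
j=4 picked index 4: u0 ∈ [-1/33, 38/561)
j=5 picked index 5: u0 ∈ [-13/561, 86/561)
j=6 picked index 5: u0 ∈ [-64/561, 35/561)
j=7 picked index 6: u0 ∈ [-16/561, 28/561)
j=8 picked index 7: u0 ∈ [-23/561, 32/561)
j=9 picked index 9: u0 ∈ [1/187, 2/11)
j=10 picked index 9: u0 ∈ [-16/187, 1/11)
intersection: [1/187, 5/187)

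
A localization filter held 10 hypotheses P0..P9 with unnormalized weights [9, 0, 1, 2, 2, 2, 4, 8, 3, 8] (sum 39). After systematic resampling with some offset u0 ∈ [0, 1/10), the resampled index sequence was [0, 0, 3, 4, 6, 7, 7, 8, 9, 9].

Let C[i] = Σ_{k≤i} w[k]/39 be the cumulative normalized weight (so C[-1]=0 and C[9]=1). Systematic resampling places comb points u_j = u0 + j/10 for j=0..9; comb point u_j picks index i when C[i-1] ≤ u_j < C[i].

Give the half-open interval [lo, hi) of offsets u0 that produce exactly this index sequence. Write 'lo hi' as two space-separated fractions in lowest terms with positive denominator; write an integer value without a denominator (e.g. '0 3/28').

C = [3/13, 3/13, 10/39, 4/13, 14/39, 16/39, 20/39, 28/39, 31/39, 1]
j=0 picked index 0: u0 ∈ [0, 3/13)
j=1 picked index 0: u0 ∈ [-1/10, 17/130)
j=2 picked index 3: u0 ∈ [11/195, 7/65)
j=3 picked index 4: u0 ∈ [1/130, 23/390)
j=4 picked index 6: u0 ∈ [2/195, 22/195)
j=5 picked index 7: u0 ∈ [1/78, 17/78)
j=6 picked index 7: u0 ∈ [-17/195, 23/195)
j=7 picked index 8: u0 ∈ [7/390, 37/390)
j=8 picked index 9: u0 ∈ [-1/195, 1/5)
j=9 picked index 9: u0 ∈ [-41/390, 1/10)
intersection: [11/195, 23/390)

11/195 23/390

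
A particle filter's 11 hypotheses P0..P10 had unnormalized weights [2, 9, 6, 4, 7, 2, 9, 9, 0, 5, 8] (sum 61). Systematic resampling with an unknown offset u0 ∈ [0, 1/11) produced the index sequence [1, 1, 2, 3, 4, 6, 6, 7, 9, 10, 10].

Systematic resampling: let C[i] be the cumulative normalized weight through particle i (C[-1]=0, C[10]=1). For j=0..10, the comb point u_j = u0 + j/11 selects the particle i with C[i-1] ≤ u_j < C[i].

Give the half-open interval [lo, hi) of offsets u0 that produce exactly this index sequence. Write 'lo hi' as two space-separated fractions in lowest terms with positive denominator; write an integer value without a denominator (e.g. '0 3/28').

40/671 48/671

C = [2/61, 11/61, 17/61, 21/61, 28/61, 30/61, 39/61, 48/61, 48/61, 53/61, 1]
j=0 picked index 1: u0 ∈ [2/61, 11/61)
j=1 picked index 1: u0 ∈ [-39/671, 60/671)
j=2 picked index 2: u0 ∈ [-1/671, 65/671)
j=3 picked index 3: u0 ∈ [4/671, 48/671)
j=4 picked index 4: u0 ∈ [-13/671, 64/671)
j=5 picked index 6: u0 ∈ [25/671, 124/671)
j=6 picked index 6: u0 ∈ [-36/671, 63/671)
j=7 picked index 7: u0 ∈ [2/671, 101/671)
j=8 picked index 9: u0 ∈ [40/671, 95/671)
j=9 picked index 10: u0 ∈ [34/671, 2/11)
j=10 picked index 10: u0 ∈ [-27/671, 1/11)
intersection: [40/671, 48/671)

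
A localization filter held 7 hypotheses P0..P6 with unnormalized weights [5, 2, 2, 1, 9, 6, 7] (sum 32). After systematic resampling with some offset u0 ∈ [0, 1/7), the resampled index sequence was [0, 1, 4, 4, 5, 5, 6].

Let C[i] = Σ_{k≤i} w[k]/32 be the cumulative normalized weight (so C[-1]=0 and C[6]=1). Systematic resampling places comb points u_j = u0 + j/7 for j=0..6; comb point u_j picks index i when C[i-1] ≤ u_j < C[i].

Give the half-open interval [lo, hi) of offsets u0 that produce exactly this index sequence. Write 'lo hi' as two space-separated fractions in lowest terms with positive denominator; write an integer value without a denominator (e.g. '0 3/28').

3/112 15/224

C = [5/32, 7/32, 9/32, 5/16, 19/32, 25/32, 1]
j=0 picked index 0: u0 ∈ [0, 5/32)
j=1 picked index 1: u0 ∈ [3/224, 17/224)
j=2 picked index 4: u0 ∈ [3/112, 69/224)
j=3 picked index 4: u0 ∈ [-13/112, 37/224)
j=4 picked index 5: u0 ∈ [5/224, 47/224)
j=5 picked index 5: u0 ∈ [-27/224, 15/224)
j=6 picked index 6: u0 ∈ [-17/224, 1/7)
intersection: [3/112, 15/224)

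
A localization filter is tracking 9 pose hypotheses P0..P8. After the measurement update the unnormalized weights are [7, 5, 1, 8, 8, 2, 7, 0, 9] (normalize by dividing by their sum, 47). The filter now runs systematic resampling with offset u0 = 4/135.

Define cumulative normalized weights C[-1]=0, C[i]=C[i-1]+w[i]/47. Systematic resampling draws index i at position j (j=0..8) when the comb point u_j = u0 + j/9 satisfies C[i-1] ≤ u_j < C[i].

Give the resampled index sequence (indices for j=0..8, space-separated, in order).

0 0 1 3 4 4 6 6 8

C = [7/47, 12/47, 13/47, 21/47, 29/47, 31/47, 38/47, 38/47, 1]
j=0: u_0=4/135 ∈ [0, 7/47) → index 0
j=1: u_1=19/135 ∈ [0, 7/47) → index 0
j=2: u_2=34/135 ∈ [7/47, 12/47) → index 1
j=3: u_3=49/135 ∈ [13/47, 21/47) → index 3
j=4: u_4=64/135 ∈ [21/47, 29/47) → index 4
j=5: u_5=79/135 ∈ [21/47, 29/47) → index 4
j=6: u_6=94/135 ∈ [31/47, 38/47) → index 6
j=7: u_7=109/135 ∈ [31/47, 38/47) → index 6
j=8: u_8=124/135 ∈ [38/47, 1) → index 8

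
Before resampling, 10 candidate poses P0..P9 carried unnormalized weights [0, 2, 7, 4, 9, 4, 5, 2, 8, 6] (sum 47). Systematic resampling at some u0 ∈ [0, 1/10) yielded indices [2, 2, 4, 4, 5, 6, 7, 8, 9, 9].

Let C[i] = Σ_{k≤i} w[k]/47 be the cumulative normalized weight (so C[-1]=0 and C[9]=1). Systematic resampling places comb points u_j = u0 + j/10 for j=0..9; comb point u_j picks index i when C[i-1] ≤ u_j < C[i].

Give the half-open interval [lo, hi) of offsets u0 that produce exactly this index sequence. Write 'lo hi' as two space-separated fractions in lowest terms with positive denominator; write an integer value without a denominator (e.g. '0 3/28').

C = [0, 2/47, 9/47, 13/47, 22/47, 26/47, 31/47, 33/47, 41/47, 1]
j=0 picked index 2: u0 ∈ [2/47, 9/47)
j=1 picked index 2: u0 ∈ [-27/470, 43/470)
j=2 picked index 4: u0 ∈ [18/235, 63/235)
j=3 picked index 4: u0 ∈ [-11/470, 79/470)
j=4 picked index 5: u0 ∈ [16/235, 36/235)
j=5 picked index 6: u0 ∈ [5/94, 15/94)
j=6 picked index 7: u0 ∈ [14/235, 24/235)
j=7 picked index 8: u0 ∈ [1/470, 81/470)
j=8 picked index 9: u0 ∈ [17/235, 1/5)
j=9 picked index 9: u0 ∈ [-13/470, 1/10)
intersection: [18/235, 43/470)

18/235 43/470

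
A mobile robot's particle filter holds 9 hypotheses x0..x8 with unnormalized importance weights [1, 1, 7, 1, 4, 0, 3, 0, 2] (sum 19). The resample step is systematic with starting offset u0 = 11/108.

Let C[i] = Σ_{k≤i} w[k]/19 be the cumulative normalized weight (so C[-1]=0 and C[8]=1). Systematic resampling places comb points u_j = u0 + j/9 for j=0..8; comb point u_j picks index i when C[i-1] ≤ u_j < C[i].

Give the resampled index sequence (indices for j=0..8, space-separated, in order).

1 2 2 2 4 4 6 6 8

C = [1/19, 2/19, 9/19, 10/19, 14/19, 14/19, 17/19, 17/19, 1]
j=0: u_0=11/108 ∈ [1/19, 2/19) → index 1
j=1: u_1=23/108 ∈ [2/19, 9/19) → index 2
j=2: u_2=35/108 ∈ [2/19, 9/19) → index 2
j=3: u_3=47/108 ∈ [2/19, 9/19) → index 2
j=4: u_4=59/108 ∈ [10/19, 14/19) → index 4
j=5: u_5=71/108 ∈ [10/19, 14/19) → index 4
j=6: u_6=83/108 ∈ [14/19, 17/19) → index 6
j=7: u_7=95/108 ∈ [14/19, 17/19) → index 6
j=8: u_8=107/108 ∈ [17/19, 1) → index 8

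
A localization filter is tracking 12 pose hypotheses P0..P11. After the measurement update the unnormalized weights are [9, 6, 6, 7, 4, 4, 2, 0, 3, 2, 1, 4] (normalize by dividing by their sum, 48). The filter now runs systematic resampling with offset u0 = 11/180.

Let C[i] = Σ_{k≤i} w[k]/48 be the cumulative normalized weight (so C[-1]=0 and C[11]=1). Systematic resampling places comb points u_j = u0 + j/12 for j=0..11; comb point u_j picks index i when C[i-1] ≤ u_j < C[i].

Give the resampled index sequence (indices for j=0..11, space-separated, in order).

0 0 1 1 2 3 3 4 5 8 9 11

C = [3/16, 5/16, 7/16, 7/12, 2/3, 3/4, 19/24, 19/24, 41/48, 43/48, 11/12, 1]
j=0: u_0=11/180 ∈ [0, 3/16) → index 0
j=1: u_1=13/90 ∈ [0, 3/16) → index 0
j=2: u_2=41/180 ∈ [3/16, 5/16) → index 1
j=3: u_3=14/45 ∈ [3/16, 5/16) → index 1
j=4: u_4=71/180 ∈ [5/16, 7/16) → index 2
j=5: u_5=43/90 ∈ [7/16, 7/12) → index 3
j=6: u_6=101/180 ∈ [7/16, 7/12) → index 3
j=7: u_7=29/45 ∈ [7/12, 2/3) → index 4
j=8: u_8=131/180 ∈ [2/3, 3/4) → index 5
j=9: u_9=73/90 ∈ [19/24, 41/48) → index 8
j=10: u_10=161/180 ∈ [41/48, 43/48) → index 9
j=11: u_11=44/45 ∈ [11/12, 1) → index 11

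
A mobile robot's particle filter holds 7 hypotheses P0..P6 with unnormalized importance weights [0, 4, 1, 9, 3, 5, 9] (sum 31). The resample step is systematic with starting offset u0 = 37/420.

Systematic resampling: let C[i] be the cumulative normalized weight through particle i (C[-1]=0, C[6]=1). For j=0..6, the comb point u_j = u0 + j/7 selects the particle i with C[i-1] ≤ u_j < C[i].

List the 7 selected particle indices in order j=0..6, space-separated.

C = [0, 4/31, 5/31, 14/31, 17/31, 22/31, 1]
j=0: u_0=37/420 ∈ [0, 4/31) → index 1
j=1: u_1=97/420 ∈ [5/31, 14/31) → index 3
j=2: u_2=157/420 ∈ [5/31, 14/31) → index 3
j=3: u_3=31/60 ∈ [14/31, 17/31) → index 4
j=4: u_4=277/420 ∈ [17/31, 22/31) → index 5
j=5: u_5=337/420 ∈ [22/31, 1) → index 6
j=6: u_6=397/420 ∈ [22/31, 1) → index 6

1 3 3 4 5 6 6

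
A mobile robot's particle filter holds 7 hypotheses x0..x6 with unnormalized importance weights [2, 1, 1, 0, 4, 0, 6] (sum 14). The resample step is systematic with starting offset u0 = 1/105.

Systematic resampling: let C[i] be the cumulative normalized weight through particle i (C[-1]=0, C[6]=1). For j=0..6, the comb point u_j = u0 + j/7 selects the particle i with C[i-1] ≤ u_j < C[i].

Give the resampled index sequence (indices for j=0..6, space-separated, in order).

C = [1/7, 3/14, 2/7, 2/7, 4/7, 4/7, 1]
j=0: u_0=1/105 ∈ [0, 1/7) → index 0
j=1: u_1=16/105 ∈ [1/7, 3/14) → index 1
j=2: u_2=31/105 ∈ [2/7, 4/7) → index 4
j=3: u_3=46/105 ∈ [2/7, 4/7) → index 4
j=4: u_4=61/105 ∈ [4/7, 1) → index 6
j=5: u_5=76/105 ∈ [4/7, 1) → index 6
j=6: u_6=13/15 ∈ [4/7, 1) → index 6

0 1 4 4 6 6 6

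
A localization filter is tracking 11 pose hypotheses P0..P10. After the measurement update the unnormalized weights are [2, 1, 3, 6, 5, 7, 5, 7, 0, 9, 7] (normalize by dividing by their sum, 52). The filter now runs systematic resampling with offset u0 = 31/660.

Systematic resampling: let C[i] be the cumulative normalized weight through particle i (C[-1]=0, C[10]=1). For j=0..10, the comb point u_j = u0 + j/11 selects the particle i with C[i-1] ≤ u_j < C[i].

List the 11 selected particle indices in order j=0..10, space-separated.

1 3 3 4 5 6 7 7 9 9 10

C = [1/26, 3/52, 3/26, 3/13, 17/52, 6/13, 29/52, 9/13, 9/13, 45/52, 1]
j=0: u_0=31/660 ∈ [1/26, 3/52) → index 1
j=1: u_1=91/660 ∈ [3/26, 3/13) → index 3
j=2: u_2=151/660 ∈ [3/26, 3/13) → index 3
j=3: u_3=211/660 ∈ [3/13, 17/52) → index 4
j=4: u_4=271/660 ∈ [17/52, 6/13) → index 5
j=5: u_5=331/660 ∈ [6/13, 29/52) → index 6
j=6: u_6=391/660 ∈ [29/52, 9/13) → index 7
j=7: u_7=41/60 ∈ [29/52, 9/13) → index 7
j=8: u_8=511/660 ∈ [9/13, 45/52) → index 9
j=9: u_9=571/660 ∈ [9/13, 45/52) → index 9
j=10: u_10=631/660 ∈ [45/52, 1) → index 10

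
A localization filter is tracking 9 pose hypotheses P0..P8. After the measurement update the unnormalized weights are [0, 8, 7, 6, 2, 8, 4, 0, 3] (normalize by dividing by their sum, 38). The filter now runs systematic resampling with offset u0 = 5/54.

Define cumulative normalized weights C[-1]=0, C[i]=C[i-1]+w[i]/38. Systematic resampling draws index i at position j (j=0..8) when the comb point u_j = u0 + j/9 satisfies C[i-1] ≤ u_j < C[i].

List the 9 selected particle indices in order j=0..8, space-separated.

C = [0, 4/19, 15/38, 21/38, 23/38, 31/38, 35/38, 35/38, 1]
j=0: u_0=5/54 ∈ [0, 4/19) → index 1
j=1: u_1=11/54 ∈ [0, 4/19) → index 1
j=2: u_2=17/54 ∈ [4/19, 15/38) → index 2
j=3: u_3=23/54 ∈ [15/38, 21/38) → index 3
j=4: u_4=29/54 ∈ [15/38, 21/38) → index 3
j=5: u_5=35/54 ∈ [23/38, 31/38) → index 5
j=6: u_6=41/54 ∈ [23/38, 31/38) → index 5
j=7: u_7=47/54 ∈ [31/38, 35/38) → index 6
j=8: u_8=53/54 ∈ [35/38, 1) → index 8

1 1 2 3 3 5 5 6 8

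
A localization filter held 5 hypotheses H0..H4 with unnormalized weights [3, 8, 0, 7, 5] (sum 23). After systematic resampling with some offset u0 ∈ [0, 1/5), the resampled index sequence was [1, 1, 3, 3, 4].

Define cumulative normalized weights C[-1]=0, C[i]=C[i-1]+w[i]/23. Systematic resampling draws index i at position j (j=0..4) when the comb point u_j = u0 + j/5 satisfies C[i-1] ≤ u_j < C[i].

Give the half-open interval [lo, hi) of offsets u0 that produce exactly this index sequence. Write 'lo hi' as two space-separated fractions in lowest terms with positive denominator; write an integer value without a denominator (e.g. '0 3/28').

3/23 21/115

C = [3/23, 11/23, 11/23, 18/23, 1]
j=0 picked index 1: u0 ∈ [3/23, 11/23)
j=1 picked index 1: u0 ∈ [-8/115, 32/115)
j=2 picked index 3: u0 ∈ [9/115, 44/115)
j=3 picked index 3: u0 ∈ [-14/115, 21/115)
j=4 picked index 4: u0 ∈ [-2/115, 1/5)
intersection: [3/23, 21/115)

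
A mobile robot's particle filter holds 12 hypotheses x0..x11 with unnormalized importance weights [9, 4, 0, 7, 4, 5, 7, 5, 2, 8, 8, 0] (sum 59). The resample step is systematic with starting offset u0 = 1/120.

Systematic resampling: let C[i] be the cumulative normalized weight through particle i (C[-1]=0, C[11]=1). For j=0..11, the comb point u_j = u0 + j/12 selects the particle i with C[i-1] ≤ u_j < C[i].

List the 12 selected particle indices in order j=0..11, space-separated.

0 0 1 3 4 5 6 6 7 9 9 10

C = [9/59, 13/59, 13/59, 20/59, 24/59, 29/59, 36/59, 41/59, 43/59, 51/59, 1, 1]
j=0: u_0=1/120 ∈ [0, 9/59) → index 0
j=1: u_1=11/120 ∈ [0, 9/59) → index 0
j=2: u_2=7/40 ∈ [9/59, 13/59) → index 1
j=3: u_3=31/120 ∈ [13/59, 20/59) → index 3
j=4: u_4=41/120 ∈ [20/59, 24/59) → index 4
j=5: u_5=17/40 ∈ [24/59, 29/59) → index 5
j=6: u_6=61/120 ∈ [29/59, 36/59) → index 6
j=7: u_7=71/120 ∈ [29/59, 36/59) → index 6
j=8: u_8=27/40 ∈ [36/59, 41/59) → index 7
j=9: u_9=91/120 ∈ [43/59, 51/59) → index 9
j=10: u_10=101/120 ∈ [43/59, 51/59) → index 9
j=11: u_11=37/40 ∈ [51/59, 1) → index 10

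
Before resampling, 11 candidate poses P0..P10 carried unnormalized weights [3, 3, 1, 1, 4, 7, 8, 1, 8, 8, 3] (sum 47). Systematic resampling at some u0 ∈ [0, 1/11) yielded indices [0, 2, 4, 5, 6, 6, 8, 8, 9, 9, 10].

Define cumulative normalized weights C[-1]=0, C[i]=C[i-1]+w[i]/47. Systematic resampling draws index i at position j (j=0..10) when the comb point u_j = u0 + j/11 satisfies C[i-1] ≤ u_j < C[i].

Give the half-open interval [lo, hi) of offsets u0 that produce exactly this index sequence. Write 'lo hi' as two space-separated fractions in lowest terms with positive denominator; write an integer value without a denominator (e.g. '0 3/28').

26/517 30/517

C = [3/47, 6/47, 7/47, 8/47, 12/47, 19/47, 27/47, 28/47, 36/47, 44/47, 1]
j=0 picked index 0: u0 ∈ [0, 3/47)
j=1 picked index 2: u0 ∈ [19/517, 30/517)
j=2 picked index 4: u0 ∈ [-6/517, 38/517)
j=3 picked index 5: u0 ∈ [-9/517, 68/517)
j=4 picked index 6: u0 ∈ [21/517, 109/517)
j=5 picked index 6: u0 ∈ [-26/517, 62/517)
j=6 picked index 8: u0 ∈ [26/517, 114/517)
j=7 picked index 8: u0 ∈ [-21/517, 67/517)
j=8 picked index 9: u0 ∈ [20/517, 108/517)
j=9 picked index 9: u0 ∈ [-27/517, 61/517)
j=10 picked index 10: u0 ∈ [14/517, 1/11)
intersection: [26/517, 30/517)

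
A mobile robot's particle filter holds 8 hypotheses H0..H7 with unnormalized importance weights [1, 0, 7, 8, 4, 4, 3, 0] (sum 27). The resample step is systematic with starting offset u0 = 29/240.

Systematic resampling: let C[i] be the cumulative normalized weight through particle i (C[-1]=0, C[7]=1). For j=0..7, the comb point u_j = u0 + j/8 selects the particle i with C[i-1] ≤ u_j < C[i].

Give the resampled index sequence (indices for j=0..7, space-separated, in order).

C = [1/27, 1/27, 8/27, 16/27, 20/27, 8/9, 1, 1]
j=0: u_0=29/240 ∈ [1/27, 8/27) → index 2
j=1: u_1=59/240 ∈ [1/27, 8/27) → index 2
j=2: u_2=89/240 ∈ [8/27, 16/27) → index 3
j=3: u_3=119/240 ∈ [8/27, 16/27) → index 3
j=4: u_4=149/240 ∈ [16/27, 20/27) → index 4
j=5: u_5=179/240 ∈ [20/27, 8/9) → index 5
j=6: u_6=209/240 ∈ [20/27, 8/9) → index 5
j=7: u_7=239/240 ∈ [8/9, 1) → index 6

2 2 3 3 4 5 5 6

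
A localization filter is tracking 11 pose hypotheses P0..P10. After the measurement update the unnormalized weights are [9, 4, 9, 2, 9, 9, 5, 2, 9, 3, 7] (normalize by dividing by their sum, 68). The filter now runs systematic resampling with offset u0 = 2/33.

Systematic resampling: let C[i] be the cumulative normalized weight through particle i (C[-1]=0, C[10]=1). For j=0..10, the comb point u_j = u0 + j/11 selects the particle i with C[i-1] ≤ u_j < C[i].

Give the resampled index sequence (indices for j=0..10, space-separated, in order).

C = [9/68, 13/68, 11/34, 6/17, 33/68, 21/34, 47/68, 49/68, 29/34, 61/68, 1]
j=0: u_0=2/33 ∈ [0, 9/68) → index 0
j=1: u_1=5/33 ∈ [9/68, 13/68) → index 1
j=2: u_2=8/33 ∈ [13/68, 11/34) → index 2
j=3: u_3=1/3 ∈ [11/34, 6/17) → index 3
j=4: u_4=14/33 ∈ [6/17, 33/68) → index 4
j=5: u_5=17/33 ∈ [33/68, 21/34) → index 5
j=6: u_6=20/33 ∈ [33/68, 21/34) → index 5
j=7: u_7=23/33 ∈ [47/68, 49/68) → index 7
j=8: u_8=26/33 ∈ [49/68, 29/34) → index 8
j=9: u_9=29/33 ∈ [29/34, 61/68) → index 9
j=10: u_10=32/33 ∈ [61/68, 1) → index 10

0 1 2 3 4 5 5 7 8 9 10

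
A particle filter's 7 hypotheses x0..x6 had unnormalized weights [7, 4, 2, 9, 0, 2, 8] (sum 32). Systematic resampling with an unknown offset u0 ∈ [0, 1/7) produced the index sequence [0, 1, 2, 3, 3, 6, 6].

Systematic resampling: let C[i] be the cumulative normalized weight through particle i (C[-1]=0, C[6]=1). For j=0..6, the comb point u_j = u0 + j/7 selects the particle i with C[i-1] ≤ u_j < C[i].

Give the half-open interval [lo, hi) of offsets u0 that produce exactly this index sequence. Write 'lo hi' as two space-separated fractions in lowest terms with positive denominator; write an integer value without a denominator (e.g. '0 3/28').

C = [7/32, 11/32, 13/32, 11/16, 11/16, 3/4, 1]
j=0 picked index 0: u0 ∈ [0, 7/32)
j=1 picked index 1: u0 ∈ [17/224, 45/224)
j=2 picked index 2: u0 ∈ [13/224, 27/224)
j=3 picked index 3: u0 ∈ [-5/224, 29/112)
j=4 picked index 3: u0 ∈ [-37/224, 13/112)
j=5 picked index 6: u0 ∈ [1/28, 2/7)
j=6 picked index 6: u0 ∈ [-3/28, 1/7)
intersection: [17/224, 13/112)

17/224 13/112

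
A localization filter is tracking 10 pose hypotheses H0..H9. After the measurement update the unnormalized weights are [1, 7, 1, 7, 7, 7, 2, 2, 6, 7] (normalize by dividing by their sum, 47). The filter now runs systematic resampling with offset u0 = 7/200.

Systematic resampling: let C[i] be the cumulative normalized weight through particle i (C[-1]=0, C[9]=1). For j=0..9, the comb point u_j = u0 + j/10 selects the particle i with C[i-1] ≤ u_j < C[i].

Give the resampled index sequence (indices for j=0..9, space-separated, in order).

C = [1/47, 8/47, 9/47, 16/47, 23/47, 30/47, 32/47, 34/47, 40/47, 1]
j=0: u_0=7/200 ∈ [1/47, 8/47) → index 1
j=1: u_1=27/200 ∈ [1/47, 8/47) → index 1
j=2: u_2=47/200 ∈ [9/47, 16/47) → index 3
j=3: u_3=67/200 ∈ [9/47, 16/47) → index 3
j=4: u_4=87/200 ∈ [16/47, 23/47) → index 4
j=5: u_5=107/200 ∈ [23/47, 30/47) → index 5
j=6: u_6=127/200 ∈ [23/47, 30/47) → index 5
j=7: u_7=147/200 ∈ [34/47, 40/47) → index 8
j=8: u_8=167/200 ∈ [34/47, 40/47) → index 8
j=9: u_9=187/200 ∈ [40/47, 1) → index 9

1 1 3 3 4 5 5 8 8 9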